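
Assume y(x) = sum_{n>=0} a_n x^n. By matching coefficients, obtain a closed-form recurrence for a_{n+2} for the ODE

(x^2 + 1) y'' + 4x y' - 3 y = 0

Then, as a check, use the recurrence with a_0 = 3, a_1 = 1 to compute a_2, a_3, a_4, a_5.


Substitute y = sum_n a_n x^n.
(1 + 1 x^2) y'' contributes (n+2)(n+1) a_{n+2} + n(n-1) a_n at x^n.
4 x y'(x) contributes 4 n a_n at x^n.
-3 y(x) contributes -3 a_n at x^n.
Matching x^n: (n+2)(n+1) a_{n+2} + (n(n-1) + 4 n - 3) a_n = 0.
Thus a_{n+2} = (-n(n-1) - 4 n + 3) / ((n+1)(n+2)) * a_n.

Check with a_0 = 3, a_1 = 1 (apply the recurrence for n = 0, 1, 2, 3): a_0 = 3, a_1 = 1, a_2 = 9/2, a_3 = -1/6, a_4 = -21/8, a_5 = 1/8.

a_(n+2) = (-n(n-1) - 4 n + 3) / ((n+1)(n+2)) * a_n; check: a_0 = 3, a_1 = 1, a_2 = 9/2, a_3 = -1/6, a_4 = -21/8, a_5 = 1/8


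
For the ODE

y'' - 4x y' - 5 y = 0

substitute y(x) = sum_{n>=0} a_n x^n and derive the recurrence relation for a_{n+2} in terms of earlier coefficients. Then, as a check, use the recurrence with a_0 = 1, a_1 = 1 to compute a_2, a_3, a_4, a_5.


Substitute y = sum_n a_n x^n.
y''(x) has coefficient (n+2)(n+1) a_{n+2} at x^n;
-4 x y'(x) has coefficient -4 n a_n at x^n (shift);
-5 y(x) has coefficient -5 a_n at x^n.
Matching x^n: (n+2)(n+1) a_{n+2} + (-4n - 5) a_n = 0.
Thus a_{n+2} = (4n + 5) / ((n+1)(n+2)) * a_n.

Check with a_0 = 1, a_1 = 1 (apply the recurrence for n = 0, 1, 2, 3): a_0 = 1, a_1 = 1, a_2 = 5/2, a_3 = 3/2, a_4 = 65/24, a_5 = 51/40.

a_(n+2) = (4n + 5) / ((n+1)(n+2)) * a_n; check: a_0 = 1, a_1 = 1, a_2 = 5/2, a_3 = 3/2, a_4 = 65/24, a_5 = 51/40


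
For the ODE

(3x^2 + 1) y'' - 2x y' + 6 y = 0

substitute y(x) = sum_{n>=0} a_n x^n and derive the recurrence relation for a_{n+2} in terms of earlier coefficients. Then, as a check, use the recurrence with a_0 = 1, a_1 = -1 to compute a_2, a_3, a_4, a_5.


Substitute y = sum_n a_n x^n.
(1 + 3 x^2) y'' contributes (n+2)(n+1) a_{n+2} + 3 n(n-1) a_n at x^n.
-2 x y'(x) contributes -2 n a_n at x^n.
6 y(x) contributes 6 a_n at x^n.
Matching x^n: (n+2)(n+1) a_{n+2} + (3 n(n-1) - 2 n + 6) a_n = 0.
Thus a_{n+2} = (-3 n(n-1) + 2 n - 6) / ((n+1)(n+2)) * a_n.

Check with a_0 = 1, a_1 = -1 (apply the recurrence for n = 0, 1, 2, 3): a_0 = 1, a_1 = -1, a_2 = -3, a_3 = 2/3, a_4 = 2, a_5 = -3/5.

a_(n+2) = (-3 n(n-1) + 2 n - 6) / ((n+1)(n+2)) * a_n; check: a_0 = 1, a_1 = -1, a_2 = -3, a_3 = 2/3, a_4 = 2, a_5 = -3/5


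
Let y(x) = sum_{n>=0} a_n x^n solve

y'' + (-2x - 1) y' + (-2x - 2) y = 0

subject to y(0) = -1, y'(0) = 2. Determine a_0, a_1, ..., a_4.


Ansatz: y(x) = sum_{n>=0} a_n x^n, so y'(x) = sum_{n>=1} n a_n x^(n-1) and y''(x) = sum_{n>=2} n(n-1) a_n x^(n-2).
Substitute into P(x) y'' + Q(x) y' + R(x) y = 0 with P(x) = 1, Q(x) = -2x - 1, R(x) = -2x - 2, and match powers of x.
Initial conditions: a_0 = -1, a_1 = 2.
Setting the coefficient of each power of x to zero and solving order by order (substituting the coefficients already found):
  x^0: 2 a_2 - a_1 - 2 a_0 = 0  ->  2 a_2 = a_1 + 2 a_0 = 0  ->  a_2 = 0
  x^1: 6 a_3 - 2 a_2 - 4 a_1 - 2 a_0 = 0  ->  6 a_3 = 2 a_2 + 4 a_1 + 2 a_0 = 6  ->  a_3 = 1
  x^2: 12 a_4 - 3 a_3 - 6 a_2 - 2 a_1 = 0  ->  12 a_4 = 3 a_3 + 6 a_2 + 2 a_1 = 7  ->  a_4 = 7/12
Truncated series: y(x) = -1 + 2 x + x^3 + (7/12) x^4 + O(x^5).

a_0 = -1; a_1 = 2; a_2 = 0; a_3 = 1; a_4 = 7/12


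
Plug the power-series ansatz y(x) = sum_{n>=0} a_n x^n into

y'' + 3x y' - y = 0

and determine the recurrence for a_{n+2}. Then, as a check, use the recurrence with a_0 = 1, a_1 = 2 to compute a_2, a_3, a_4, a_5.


Substitute y = sum_n a_n x^n.
y''(x) has coefficient (n+2)(n+1) a_{n+2} at x^n;
3 x y'(x) has coefficient 3 n a_n at x^n (shift);
-y(x) has coefficient -1 a_n at x^n.
Matching x^n: (n+2)(n+1) a_{n+2} + (3n - 1) a_n = 0.
Thus a_{n+2} = (-3n + 1) / ((n+1)(n+2)) * a_n.

Check with a_0 = 1, a_1 = 2 (apply the recurrence for n = 0, 1, 2, 3): a_0 = 1, a_1 = 2, a_2 = 1/2, a_3 = -2/3, a_4 = -5/24, a_5 = 4/15.

a_(n+2) = (-3n + 1) / ((n+1)(n+2)) * a_n; check: a_0 = 1, a_1 = 2, a_2 = 1/2, a_3 = -2/3, a_4 = -5/24, a_5 = 4/15


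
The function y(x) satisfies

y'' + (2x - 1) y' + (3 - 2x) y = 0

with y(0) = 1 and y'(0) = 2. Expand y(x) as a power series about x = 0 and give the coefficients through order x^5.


Ansatz: y(x) = sum_{n>=0} a_n x^n, so y'(x) = sum_{n>=1} n a_n x^(n-1) and y''(x) = sum_{n>=2} n(n-1) a_n x^(n-2).
Substitute into P(x) y'' + Q(x) y' + R(x) y = 0 with P(x) = 1, Q(x) = 2x - 1, R(x) = 3 - 2x, and match powers of x.
Initial conditions: a_0 = 1, a_1 = 2.
Setting the coefficient of each power of x to zero and solving order by order (substituting the coefficients already found):
  x^0: 2 a_2 - a_1 + 3 a_0 = 0  ->  2 a_2 = a_1 - 3 a_0 = -1  ->  a_2 = -1/2
  x^1: 6 a_3 - 2 a_2 + 5 a_1 - 2 a_0 = 0  ->  6 a_3 = 2 a_2 - 5 a_1 + 2 a_0 = -9  ->  a_3 = -3/2
  x^2: 12 a_4 - 3 a_3 + 7 a_2 - 2 a_1 = 0  ->  12 a_4 = 3 a_3 - 7 a_2 + 2 a_1 = 3  ->  a_4 = 1/4
  x^3: 20 a_5 - 4 a_4 + 9 a_3 - 2 a_2 = 0  ->  20 a_5 = 4 a_4 - 9 a_3 + 2 a_2 = 27/2  ->  a_5 = 27/40
Truncated series: y(x) = 1 + 2 x - (1/2) x^2 - (3/2) x^3 + (1/4) x^4 + (27/40) x^5 + O(x^6).

a_0 = 1; a_1 = 2; a_2 = -1/2; a_3 = -3/2; a_4 = 1/4; a_5 = 27/40


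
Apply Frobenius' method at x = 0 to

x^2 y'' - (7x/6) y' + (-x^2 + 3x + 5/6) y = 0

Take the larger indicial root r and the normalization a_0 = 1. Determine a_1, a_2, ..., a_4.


Write in Frobenius form y'' + (p(x)/x) y' + (q(x)/x^2) y = 0:
  p(x) = -7/6,  q(x) = -x^2 + 3x + 5/6.
Indicial equation: r(r-1) + (-7/6) r + (5/6) = 0 -> roots r_1 = 5/3, r_2 = 1/2.
Take r = r_1 = 5/3. Let y(x) = x^r sum_{n>=0} a_n x^n with a_0 = 1.
Substitute y = x^r sum a_n x^n and match x^{r+n}. The recurrence is
  D(n) a_n + 3 a_{n-1} - 1 a_{n-2} = 0,  where D(n) = (r+n)(r+n-1) + (-7/6)(r+n) + (5/6).
  a_n = [-3 a_{n-1} + 1 a_{n-2}] / D(n).
Since the indicial polynomial factors as (r - r_1)(r - r_2), D(n) = (r_1 + n - r_1)(r_1 + n - r_2) = n(n + 7/6).
Evaluating step by step (a_0 = 1):
  n = 1: D(1) = 1(1 + 7/6) = 13/6; numerator = -3(1) = -3; a_1 = (-3)/(13/6) = -18/13
  n = 2: D(2) = 2(2 + 7/6) = 19/3; numerator = -3(-18/13) + 1(1) = 67/13; a_2 = (67/13)/(19/3) = 201/247
  n = 3: D(3) = 3(3 + 7/6) = 25/2; numerator = -3(201/247) + 1(-18/13) = -945/247; a_3 = (-945/247)/(25/2) = -378/1235
  n = 4: D(4) = 4(4 + 7/6) = 62/3; numerator = -3(-378/1235) + 1(201/247) = 2139/1235; a_4 = (2139/1235)/(62/3) = 207/2470

r = 5/3; a_0 = 1; a_1 = -18/13; a_2 = 201/247; a_3 = -378/1235; a_4 = 207/2470


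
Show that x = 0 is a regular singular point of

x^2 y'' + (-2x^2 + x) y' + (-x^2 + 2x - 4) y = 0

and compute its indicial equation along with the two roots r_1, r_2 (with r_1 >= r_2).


Divide by x^2 to reach normal form y'' + P_1(x) y' + P_2(x) y = 0 with P_1(x) = -2 + 1/x and P_2(x) = -1 + 2/x - 4/x^2.
x = 0 is a singular point because the y'-coefficient -2 + 1/x has a pole at x = 0 and the y-coefficient -1 + 2/x - 4/x^2 has a pole at x = 0.
It is a regular singular point because x P_1(x) = p(x) = 1 - 2x and x^2 P_2(x) = q(x) = -x^2 + 2x - 4 are polynomials, hence analytic at x = 0.
p(0) = 1,  q(0) = -4.
Indicial equation: r(r-1) + p(0) r + q(0) = 0, i.e. r^2 + (p(0) - 1) r + q(0) = 0, i.e. r^2 - 4 = 0.
Discriminant: (0)^2 - 4(-4) = 16, so r = (0 ± 4)/2.
Solving: r_1 = 2, r_2 = -2.

indicial: r^2 - 4 = 0; roots r_1 = 2, r_2 = -2


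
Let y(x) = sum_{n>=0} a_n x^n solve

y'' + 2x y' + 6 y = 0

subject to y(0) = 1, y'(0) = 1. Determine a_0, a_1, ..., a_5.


Ansatz: y(x) = sum_{n>=0} a_n x^n, so y'(x) = sum_{n>=1} n a_n x^(n-1) and y''(x) = sum_{n>=2} n(n-1) a_n x^(n-2).
Substitute into P(x) y'' + Q(x) y' + R(x) y = 0 with P(x) = 1, Q(x) = 2x, R(x) = 6, and match powers of x.
Initial conditions: a_0 = 1, a_1 = 1.
Setting the coefficient of each power of x to zero and solving order by order (substituting the coefficients already found):
  x^0: 2 a_2 + 6 a_0 = 0  ->  2 a_2 = -6 a_0 = -6  ->  a_2 = -3
  x^1: 6 a_3 + 8 a_1 = 0  ->  6 a_3 = -8 a_1 = -8  ->  a_3 = -4/3
  x^2: 12 a_4 + 10 a_2 = 0  ->  12 a_4 = -10 a_2 = 30  ->  a_4 = 5/2
  x^3: 20 a_5 + 12 a_3 = 0  ->  20 a_5 = -12 a_3 = 16  ->  a_5 = 4/5
Truncated series: y(x) = 1 + x - 3 x^2 - (4/3) x^3 + (5/2) x^4 + (4/5) x^5 + O(x^6).

a_0 = 1; a_1 = 1; a_2 = -3; a_3 = -4/3; a_4 = 5/2; a_5 = 4/5


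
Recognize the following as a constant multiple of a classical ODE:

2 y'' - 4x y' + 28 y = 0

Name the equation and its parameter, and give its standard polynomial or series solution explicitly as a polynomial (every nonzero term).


All three coefficients share the factor 2; dividing through by 2 gives  y'' - 2x y' + 14 y = 0.
This matches the Hermite equation y'' - 2x y' + 2n y = 0 with 2n = 14, so n = 7; the polynomial solution is H_7(x).
With y = sum_k a_k x^k, matching x^k gives (k+2)(k+1) a_{k+2} = 2(k - n) a_k = 2(k - 7) a_k. The right side vanishes at k = 7, so the series with the parity of 7 terminates at degree 7.
Standard normalization: leading coefficient of H_n is 2^n, so a_7 = 2^7 = 128. Work downward with a_k = (k+1)(k+2) a_{k+2} / (2(k - n)):
  a_5 = (6)(7)(128) / (2(5 - 7)) = 5376/(-4) = -1344
  a_3 = (4)(5)(-1344) / (2(3 - 7)) = -26880/(-8) = 3360
  a_1 = (2)(3)(3360) / (2(1 - 7)) = 20160/(-12) = -1680
Hence H_7(x) = 128 x^7 - 1344 x^5 + 3360 x^3 - 1680 x.

H_7(x); series = 128 x^7 - 1344 x^5 + 3360 x^3 - 1680 x


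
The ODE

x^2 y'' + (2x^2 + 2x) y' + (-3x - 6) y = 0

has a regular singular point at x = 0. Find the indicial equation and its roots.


Divide by x^2 to reach normal form y'' + P_1(x) y' + P_2(x) y = 0 with P_1(x) = 2 + 2/x and P_2(x) = -3/x - 6/x^2.
x = 0 is a singular point because the y'-coefficient 2 + 2/x has a pole at x = 0 and the y-coefficient -3/x - 6/x^2 has a pole at x = 0.
It is a regular singular point because x P_1(x) = p(x) = 2x + 2 and x^2 P_2(x) = q(x) = -3x - 6 are polynomials, hence analytic at x = 0.
p(0) = 2,  q(0) = -6.
Indicial equation: r(r-1) + p(0) r + q(0) = 0, i.e. r^2 + (p(0) - 1) r + q(0) = 0, i.e. r^2 + 1 r - 6 = 0.
Discriminant: (1)^2 - 4(-6) = 25, so r = (-1 ± 5)/2.
Solving: r_1 = 2, r_2 = -3.

indicial: r^2 + 1 r - 6 = 0; roots r_1 = 2, r_2 = -3


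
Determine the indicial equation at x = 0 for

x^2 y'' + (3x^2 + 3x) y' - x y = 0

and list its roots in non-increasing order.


Divide by x^2 to reach normal form y'' + P_1(x) y' + P_2(x) y = 0 with P_1(x) = 3 + 3/x and P_2(x) = -1/x.
x = 0 is a singular point because the y'-coefficient 3 + 3/x has a pole at x = 0 and the y-coefficient -1/x has a pole at x = 0.
It is a regular singular point because x P_1(x) = p(x) = 3x + 3 and x^2 P_2(x) = q(x) = -x are polynomials, hence analytic at x = 0.
p(0) = 3,  q(0) = 0.
Indicial equation: r(r-1) + p(0) r + q(0) = 0, i.e. r^2 + (p(0) - 1) r + q(0) = 0, i.e. r^2 + 2 r = 0.
Discriminant: (2)^2 - 4(0) = 4, so r = (-2 ± 2)/2.
Solving: r_1 = 0, r_2 = -2.

indicial: r^2 + 2 r = 0; roots r_1 = 0, r_2 = -2


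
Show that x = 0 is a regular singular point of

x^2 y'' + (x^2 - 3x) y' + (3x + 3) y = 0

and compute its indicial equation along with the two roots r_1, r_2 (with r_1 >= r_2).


Divide by x^2 to reach normal form y'' + P_1(x) y' + P_2(x) y = 0 with P_1(x) = 1 - 3/x and P_2(x) = 3/x + 3/x^2.
x = 0 is a singular point because the y'-coefficient 1 - 3/x has a pole at x = 0 and the y-coefficient 3/x + 3/x^2 has a pole at x = 0.
It is a regular singular point because x P_1(x) = p(x) = x - 3 and x^2 P_2(x) = q(x) = 3x + 3 are polynomials, hence analytic at x = 0.
p(0) = -3,  q(0) = 3.
Indicial equation: r(r-1) + p(0) r + q(0) = 0, i.e. r^2 + (p(0) - 1) r + q(0) = 0, i.e. r^2 - 4 r + 3 = 0.
Discriminant: (-4)^2 - 4(3) = 4, so r = (4 ± 2)/2.
Solving: r_1 = 3, r_2 = 1.

indicial: r^2 - 4 r + 3 = 0; roots r_1 = 3, r_2 = 1


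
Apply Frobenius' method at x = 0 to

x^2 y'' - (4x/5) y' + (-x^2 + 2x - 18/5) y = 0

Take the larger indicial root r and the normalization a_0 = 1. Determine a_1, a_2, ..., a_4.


Write in Frobenius form y'' + (p(x)/x) y' + (q(x)/x^2) y = 0:
  p(x) = -4/5,  q(x) = -x^2 + 2x - 18/5.
Indicial equation: r(r-1) + (-4/5) r + (-18/5) = 0 -> roots r_1 = 3, r_2 = -6/5.
Take r = r_1 = 3. Let y(x) = x^r sum_{n>=0} a_n x^n with a_0 = 1.
Substitute y = x^r sum a_n x^n and match x^{r+n}. The recurrence is
  D(n) a_n + 2 a_{n-1} - 1 a_{n-2} = 0,  where D(n) = (r+n)(r+n-1) + (-4/5)(r+n) + (-18/5).
  a_n = [-2 a_{n-1} + 1 a_{n-2}] / D(n).
Since the indicial polynomial factors as (r - r_1)(r - r_2), D(n) = (r_1 + n - r_1)(r_1 + n - r_2) = n(n + 21/5).
Evaluating step by step (a_0 = 1):
  n = 1: D(1) = 1(1 + 21/5) = 26/5; numerator = -2(1) = -2; a_1 = (-2)/(26/5) = -5/13
  n = 2: D(2) = 2(2 + 21/5) = 62/5; numerator = -2(-5/13) + 1(1) = 23/13; a_2 = (23/13)/(62/5) = 115/806
  n = 3: D(3) = 3(3 + 21/5) = 108/5; numerator = -2(115/806) + 1(-5/13) = -270/403; a_3 = (-270/403)/(108/5) = -25/806
  n = 4: D(4) = 4(4 + 21/5) = 164/5; numerator = -2(-25/806) + 1(115/806) = 165/806; a_4 = (165/806)/(164/5) = 825/132184

r = 3; a_0 = 1; a_1 = -5/13; a_2 = 115/806; a_3 = -25/806; a_4 = 825/132184


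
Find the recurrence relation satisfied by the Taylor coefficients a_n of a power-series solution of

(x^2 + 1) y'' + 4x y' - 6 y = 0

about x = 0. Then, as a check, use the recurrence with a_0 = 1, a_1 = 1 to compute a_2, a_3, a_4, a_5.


Substitute y = sum_n a_n x^n.
(1 + 1 x^2) y'' contributes (n+2)(n+1) a_{n+2} + n(n-1) a_n at x^n.
4 x y'(x) contributes 4 n a_n at x^n.
-6 y(x) contributes -6 a_n at x^n.
Matching x^n: (n+2)(n+1) a_{n+2} + (n(n-1) + 4 n - 6) a_n = 0.
Thus a_{n+2} = (-n(n-1) - 4 n + 6) / ((n+1)(n+2)) * a_n.

Check with a_0 = 1, a_1 = 1 (apply the recurrence for n = 0, 1, 2, 3): a_0 = 1, a_1 = 1, a_2 = 3, a_3 = 1/3, a_4 = -1, a_5 = -1/5.

a_(n+2) = (-n(n-1) - 4 n + 6) / ((n+1)(n+2)) * a_n; check: a_0 = 1, a_1 = 1, a_2 = 3, a_3 = 1/3, a_4 = -1, a_5 = -1/5


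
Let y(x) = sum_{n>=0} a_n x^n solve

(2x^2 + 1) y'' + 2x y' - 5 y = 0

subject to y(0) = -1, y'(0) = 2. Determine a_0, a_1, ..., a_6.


Ansatz: y(x) = sum_{n>=0} a_n x^n, so y'(x) = sum_{n>=1} n a_n x^(n-1) and y''(x) = sum_{n>=2} n(n-1) a_n x^(n-2).
Substitute into P(x) y'' + Q(x) y' + R(x) y = 0 with P(x) = 2x^2 + 1, Q(x) = 2x, R(x) = -5, and match powers of x.
Initial conditions: a_0 = -1, a_1 = 2.
Setting the coefficient of each power of x to zero and solving order by order (substituting the coefficients already found):
  x^0: 2 a_2 - 5 a_0 = 0  ->  2 a_2 = 5 a_0 = -5  ->  a_2 = -5/2
  x^1: 6 a_3 - 3 a_1 = 0  ->  6 a_3 = 3 a_1 = 6  ->  a_3 = 1
  x^2: 12 a_4 + 3 a_2 = 0  ->  12 a_4 = -3 a_2 = 15/2  ->  a_4 = 5/8
  x^3: 20 a_5 + 13 a_3 = 0  ->  20 a_5 = -13 a_3 = -13  ->  a_5 = -13/20
  x^4: 30 a_6 + 27 a_4 = 0  ->  30 a_6 = -27 a_4 = -135/8  ->  a_6 = -9/16
Truncated series: y(x) = -1 + 2 x - (5/2) x^2 + x^3 + (5/8) x^4 - (13/20) x^5 - (9/16) x^6 + O(x^7).

a_0 = -1; a_1 = 2; a_2 = -5/2; a_3 = 1; a_4 = 5/8; a_5 = -13/20; a_6 = -9/16


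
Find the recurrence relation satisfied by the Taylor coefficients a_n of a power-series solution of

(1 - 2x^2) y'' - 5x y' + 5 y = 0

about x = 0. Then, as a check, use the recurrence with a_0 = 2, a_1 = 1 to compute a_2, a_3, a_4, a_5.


Substitute y = sum_n a_n x^n.
(1 - 2 x^2) y'' contributes (n+2)(n+1) a_{n+2} - 2 n(n-1) a_n at x^n.
-5 x y'(x) contributes -5 n a_n at x^n.
5 y(x) contributes 5 a_n at x^n.
Matching x^n: (n+2)(n+1) a_{n+2} + (-2 n(n-1) - 5 n + 5) a_n = 0.
Thus a_{n+2} = (2 n(n-1) + 5 n - 5) / ((n+1)(n+2)) * a_n.

Check with a_0 = 2, a_1 = 1 (apply the recurrence for n = 0, 1, 2, 3): a_0 = 2, a_1 = 1, a_2 = -5, a_3 = 0, a_4 = -15/4, a_5 = 0.

a_(n+2) = (2 n(n-1) + 5 n - 5) / ((n+1)(n+2)) * a_n; check: a_0 = 2, a_1 = 1, a_2 = -5, a_3 = 0, a_4 = -15/4, a_5 = 0


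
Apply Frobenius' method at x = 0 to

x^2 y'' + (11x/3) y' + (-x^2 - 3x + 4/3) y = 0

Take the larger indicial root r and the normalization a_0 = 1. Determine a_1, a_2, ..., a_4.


Write in Frobenius form y'' + (p(x)/x) y' + (q(x)/x^2) y = 0:
  p(x) = 11/3,  q(x) = -x^2 - 3x + 4/3.
Indicial equation: r(r-1) + (11/3) r + (4/3) = 0 -> roots r_1 = -2/3, r_2 = -2.
Take r = r_1 = -2/3. Let y(x) = x^r sum_{n>=0} a_n x^n with a_0 = 1.
Substitute y = x^r sum a_n x^n and match x^{r+n}. The recurrence is
  D(n) a_n - 3 a_{n-1} - 1 a_{n-2} = 0,  where D(n) = (r+n)(r+n-1) + (11/3)(r+n) + (4/3).
  a_n = [3 a_{n-1} + 1 a_{n-2}] / D(n).
Since the indicial polynomial factors as (r - r_1)(r - r_2), D(n) = (r_1 + n - r_1)(r_1 + n - r_2) = n(n + 4/3).
Evaluating step by step (a_0 = 1):
  n = 1: D(1) = 1(1 + 4/3) = 7/3; numerator = 3(1) = 3; a_1 = (3)/(7/3) = 9/7
  n = 2: D(2) = 2(2 + 4/3) = 20/3; numerator = 3(9/7) + 1(1) = 34/7; a_2 = (34/7)/(20/3) = 51/70
  n = 3: D(3) = 3(3 + 4/3) = 13; numerator = 3(51/70) + 1(9/7) = 243/70; a_3 = (243/70)/(13) = 243/910
  n = 4: D(4) = 4(4 + 4/3) = 64/3; numerator = 3(243/910) + 1(51/70) = 696/455; a_4 = (696/455)/(64/3) = 261/3640

r = -2/3; a_0 = 1; a_1 = 9/7; a_2 = 51/70; a_3 = 243/910; a_4 = 261/3640


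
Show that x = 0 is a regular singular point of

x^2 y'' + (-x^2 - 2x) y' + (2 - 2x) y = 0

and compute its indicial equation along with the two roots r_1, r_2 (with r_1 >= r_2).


Divide by x^2 to reach normal form y'' + P_1(x) y' + P_2(x) y = 0 with P_1(x) = -1 - 2/x and P_2(x) = -2/x + 2/x^2.
x = 0 is a singular point because the y'-coefficient -1 - 2/x has a pole at x = 0 and the y-coefficient -2/x + 2/x^2 has a pole at x = 0.
It is a regular singular point because x P_1(x) = p(x) = -x - 2 and x^2 P_2(x) = q(x) = 2 - 2x are polynomials, hence analytic at x = 0.
p(0) = -2,  q(0) = 2.
Indicial equation: r(r-1) + p(0) r + q(0) = 0, i.e. r^2 + (p(0) - 1) r + q(0) = 0, i.e. r^2 - 3 r + 2 = 0.
Discriminant: (-3)^2 - 4(2) = 1, so r = (3 ± 1)/2.
Solving: r_1 = 2, r_2 = 1.

indicial: r^2 - 3 r + 2 = 0; roots r_1 = 2, r_2 = 1


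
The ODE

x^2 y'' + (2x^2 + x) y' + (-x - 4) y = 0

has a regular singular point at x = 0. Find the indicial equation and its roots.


Divide by x^2 to reach normal form y'' + P_1(x) y' + P_2(x) y = 0 with P_1(x) = 2 + 1/x and P_2(x) = -1/x - 4/x^2.
x = 0 is a singular point because the y'-coefficient 2 + 1/x has a pole at x = 0 and the y-coefficient -1/x - 4/x^2 has a pole at x = 0.
It is a regular singular point because x P_1(x) = p(x) = 2x + 1 and x^2 P_2(x) = q(x) = -x - 4 are polynomials, hence analytic at x = 0.
p(0) = 1,  q(0) = -4.
Indicial equation: r(r-1) + p(0) r + q(0) = 0, i.e. r^2 + (p(0) - 1) r + q(0) = 0, i.e. r^2 - 4 = 0.
Discriminant: (0)^2 - 4(-4) = 16, so r = (0 ± 4)/2.
Solving: r_1 = 2, r_2 = -2.

indicial: r^2 - 4 = 0; roots r_1 = 2, r_2 = -2


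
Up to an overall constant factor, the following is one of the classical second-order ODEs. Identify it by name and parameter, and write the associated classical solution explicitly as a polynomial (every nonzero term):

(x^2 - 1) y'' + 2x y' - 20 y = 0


All three coefficients share the factor -1; dividing through by -1 gives  (1 - x^2) y'' - 2x y' + 20 y = 0.
This matches the Legendre equation (1 - x^2) y'' - 2x y' + n(n+1) y = 0 (note the -2x y' term) with n(n+1) = 20, so n = 4; the polynomial solution is P_4(x).
With y = sum_k a_k x^k, matching x^k gives (k+2)(k+1) a_{k+2} = [k(k+1) - n(n+1)] a_k = (k - 4)(k + 5) a_k. The right side vanishes at k = 4, so the series with the parity of 4 terminates at degree 4.
Standard normalization (P_n(1) = 1): leading coefficient (2n)!/(2^n (n!)^2) = 40320/(16*576) = 35/8, so a_4 = 35/8. Work downward with a_k = (k+1)(k+2) a_{k+2} / ((k - 4)(k + 5)):
  a_2 = (3)(4)(35/8) / ((2 - 4)(2 + 5)) = (105/2)/(-14) = -15/4
  a_0 = (1)(2)(-15/4) / ((0 - 4)(0 + 5)) = (-15/2)/(-20) = 3/8
Hence P_4(x) = 35 x^4/8 - 15 x^2/4 + 3/8.

P_4(x); series = 35 x^4/8 - 15 x^2/4 + 3/8


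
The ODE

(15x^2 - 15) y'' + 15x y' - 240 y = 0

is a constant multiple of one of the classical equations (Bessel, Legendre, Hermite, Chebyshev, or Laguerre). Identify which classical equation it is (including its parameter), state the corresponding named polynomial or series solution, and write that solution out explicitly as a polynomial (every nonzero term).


All three coefficients share the factor -15; dividing through by -15 gives  (1 - x^2) y'' - x y' + 16 y = 0.
This matches the Chebyshev equation (1 - x^2) y'' - x y' + n^2 y = 0 (note the -x y' term, not -2x y') with n^2 = 16, so n = 4; the polynomial solution is T_4(x).
With y = sum_k a_k x^k, matching x^k gives (k+2)(k+1) a_{k+2} = (k^2 - n^2) a_k = (k - 4)(k + 4) a_k. The right side vanishes at k = 4, so the series with the parity of 4 terminates at degree 4.
Standard normalization: leading coefficient of T_n is 2^(n-1), so a_4 = 2^3 = 8. Work downward with a_k = (k+1)(k+2) a_{k+2} / ((k - 4)(k + 4)):
  a_2 = (3)(4)(8) / ((2 - 4)(2 + 4)) = 96/(-12) = -8
  a_0 = (1)(2)(-8) / ((0 - 4)(0 + 4)) = -16/(-16) = 1
Hence T_4(x) = 8 x^4 - 8 x^2 + 1.

T_4(x); series = 8 x^4 - 8 x^2 + 1


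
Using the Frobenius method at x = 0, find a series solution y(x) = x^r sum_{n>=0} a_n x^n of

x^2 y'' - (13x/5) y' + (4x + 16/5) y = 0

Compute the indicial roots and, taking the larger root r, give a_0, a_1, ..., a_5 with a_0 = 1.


Write in Frobenius form y'' + (p(x)/x) y' + (q(x)/x^2) y = 0:
  p(x) = -13/5,  q(x) = 4x + 16/5.
Indicial equation: r(r-1) + (-13/5) r + (16/5) = 0 -> roots r_1 = 2, r_2 = 8/5.
Take r = r_1 = 2. Let y(x) = x^r sum_{n>=0} a_n x^n with a_0 = 1.
Substitute y = x^r sum a_n x^n and match x^{r+n}. The recurrence is
  D(n) a_n + 4 a_{n-1} = 0,  where D(n) = (r+n)(r+n-1) + (-13/5)(r+n) + (16/5).
  a_n = -4 / D(n) * a_{n-1}.
Since the indicial polynomial factors as (r - r_1)(r - r_2), D(n) = (r_1 + n - r_1)(r_1 + n - r_2) = n(n + 2/5).
Evaluating step by step (a_0 = 1):
  n = 1: D(1) = 1(1 + 2/5) = 7/5; numerator = -4(1) = -4; a_1 = (-4)/(7/5) = -20/7
  n = 2: D(2) = 2(2 + 2/5) = 24/5; numerator = -4(-20/7) = 80/7; a_2 = (80/7)/(24/5) = 50/21
  n = 3: D(3) = 3(3 + 2/5) = 51/5; numerator = -4(50/21) = -200/21; a_3 = (-200/21)/(51/5) = -1000/1071
  n = 4: D(4) = 4(4 + 2/5) = 88/5; numerator = -4(-1000/1071) = 4000/1071; a_4 = (4000/1071)/(88/5) = 2500/11781
  n = 5: D(5) = 5(5 + 2/5) = 27; numerator = -4(2500/11781) = -10000/11781; a_5 = (-10000/11781)/(27) = -10000/318087

r = 2; a_0 = 1; a_1 = -20/7; a_2 = 50/21; a_3 = -1000/1071; a_4 = 2500/11781; a_5 = -10000/318087


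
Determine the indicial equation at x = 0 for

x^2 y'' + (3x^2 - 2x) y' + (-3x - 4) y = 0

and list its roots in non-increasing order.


Divide by x^2 to reach normal form y'' + P_1(x) y' + P_2(x) y = 0 with P_1(x) = 3 - 2/x and P_2(x) = -3/x - 4/x^2.
x = 0 is a singular point because the y'-coefficient 3 - 2/x has a pole at x = 0 and the y-coefficient -3/x - 4/x^2 has a pole at x = 0.
It is a regular singular point because x P_1(x) = p(x) = 3x - 2 and x^2 P_2(x) = q(x) = -3x - 4 are polynomials, hence analytic at x = 0.
p(0) = -2,  q(0) = -4.
Indicial equation: r(r-1) + p(0) r + q(0) = 0, i.e. r^2 + (p(0) - 1) r + q(0) = 0, i.e. r^2 - 3 r - 4 = 0.
Discriminant: (-3)^2 - 4(-4) = 25, so r = (3 ± 5)/2.
Solving: r_1 = 4, r_2 = -1.

indicial: r^2 - 3 r - 4 = 0; roots r_1 = 4, r_2 = -1


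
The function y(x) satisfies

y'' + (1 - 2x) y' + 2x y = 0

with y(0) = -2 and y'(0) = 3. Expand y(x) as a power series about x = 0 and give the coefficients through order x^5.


Ansatz: y(x) = sum_{n>=0} a_n x^n, so y'(x) = sum_{n>=1} n a_n x^(n-1) and y''(x) = sum_{n>=2} n(n-1) a_n x^(n-2).
Substitute into P(x) y'' + Q(x) y' + R(x) y = 0 with P(x) = 1, Q(x) = 1 - 2x, R(x) = 2x, and match powers of x.
Initial conditions: a_0 = -2, a_1 = 3.
Setting the coefficient of each power of x to zero and solving order by order (substituting the coefficients already found):
  x^0: 2 a_2 + a_1 = 0  ->  2 a_2 = -a_1 = -3  ->  a_2 = -3/2
  x^1: 6 a_3 + 2 a_2 - 2 a_1 + 2 a_0 = 0  ->  6 a_3 = -2 a_2 + 2 a_1 - 2 a_0 = 13  ->  a_3 = 13/6
  x^2: 12 a_4 + 3 a_3 - 4 a_2 + 2 a_1 = 0  ->  12 a_4 = -3 a_3 + 4 a_2 - 2 a_1 = -37/2  ->  a_4 = -37/24
  x^3: 20 a_5 + 4 a_4 - 6 a_3 + 2 a_2 = 0  ->  20 a_5 = -4 a_4 + 6 a_3 - 2 a_2 = 133/6  ->  a_5 = 133/120
Truncated series: y(x) = -2 + 3 x - (3/2) x^2 + (13/6) x^3 - (37/24) x^4 + (133/120) x^5 + O(x^6).

a_0 = -2; a_1 = 3; a_2 = -3/2; a_3 = 13/6; a_4 = -37/24; a_5 = 133/120


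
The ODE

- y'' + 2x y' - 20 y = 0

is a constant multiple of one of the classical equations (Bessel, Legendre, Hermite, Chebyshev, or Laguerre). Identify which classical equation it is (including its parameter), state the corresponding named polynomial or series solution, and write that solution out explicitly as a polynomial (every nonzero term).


All three coefficients share the factor -1; dividing through by -1 gives  y'' - 2x y' + 20 y = 0.
This matches the Hermite equation y'' - 2x y' + 2n y = 0 with 2n = 20, so n = 10; the polynomial solution is H_10(x).
With y = sum_k a_k x^k, matching x^k gives (k+2)(k+1) a_{k+2} = 2(k - n) a_k = 2(k - 10) a_k. The right side vanishes at k = 10, so the series with the parity of 10 terminates at degree 10.
Standard normalization: leading coefficient of H_n is 2^n, so a_10 = 2^10 = 1024. Work downward with a_k = (k+1)(k+2) a_{k+2} / (2(k - n)):
  a_8 = (9)(10)(1024) / (2(8 - 10)) = 92160/(-4) = -23040
  a_6 = (7)(8)(-23040) / (2(6 - 10)) = -1290240/(-8) = 161280
  a_4 = (5)(6)(161280) / (2(4 - 10)) = 4838400/(-12) = -403200
  a_2 = (3)(4)(-403200) / (2(2 - 10)) = -4838400/(-16) = 302400
  a_0 = (1)(2)(302400) / (2(0 - 10)) = 604800/(-20) = -30240
Hence H_10(x) = 1024 x^10 - 23040 x^8 + 161280 x^6 - 403200 x^4 + 302400 x^2 - 30240.

H_10(x); series = 1024 x^10 - 23040 x^8 + 161280 x^6 - 403200 x^4 + 302400 x^2 - 30240


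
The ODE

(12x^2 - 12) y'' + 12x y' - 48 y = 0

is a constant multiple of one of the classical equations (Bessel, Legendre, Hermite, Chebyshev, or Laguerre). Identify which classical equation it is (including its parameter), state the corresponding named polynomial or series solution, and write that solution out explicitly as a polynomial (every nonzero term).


All three coefficients share the factor -12; dividing through by -12 gives  (1 - x^2) y'' - x y' + 4 y = 0.
This matches the Chebyshev equation (1 - x^2) y'' - x y' + n^2 y = 0 (note the -x y' term, not -2x y') with n^2 = 4, so n = 2; the polynomial solution is T_2(x).
With y = sum_k a_k x^k, matching x^k gives (k+2)(k+1) a_{k+2} = (k^2 - n^2) a_k = (k - 2)(k + 2) a_k. The right side vanishes at k = 2, so the series with the parity of 2 terminates at degree 2.
Standard normalization: leading coefficient of T_n is 2^(n-1), so a_2 = 2^1 = 2. Work downward with a_k = (k+1)(k+2) a_{k+2} / ((k - 2)(k + 2)):
  a_0 = (1)(2)(2) / ((0 - 2)(0 + 2)) = 4/(-4) = -1
Hence T_2(x) = 2 x^2 - 1.

T_2(x); series = 2 x^2 - 1


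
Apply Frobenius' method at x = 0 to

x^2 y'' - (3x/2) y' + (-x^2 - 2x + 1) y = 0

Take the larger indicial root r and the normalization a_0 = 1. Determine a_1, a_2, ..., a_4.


Write in Frobenius form y'' + (p(x)/x) y' + (q(x)/x^2) y = 0:
  p(x) = -3/2,  q(x) = -x^2 - 2x + 1.
Indicial equation: r(r-1) + (-3/2) r + (1) = 0 -> roots r_1 = 2, r_2 = 1/2.
Take r = r_1 = 2. Let y(x) = x^r sum_{n>=0} a_n x^n with a_0 = 1.
Substitute y = x^r sum a_n x^n and match x^{r+n}. The recurrence is
  D(n) a_n - 2 a_{n-1} - 1 a_{n-2} = 0,  where D(n) = (r+n)(r+n-1) + (-3/2)(r+n) + (1).
  a_n = [2 a_{n-1} + 1 a_{n-2}] / D(n).
Since the indicial polynomial factors as (r - r_1)(r - r_2), D(n) = (r_1 + n - r_1)(r_1 + n - r_2) = n(n + 3/2).
Evaluating step by step (a_0 = 1):
  n = 1: D(1) = 1(1 + 3/2) = 5/2; numerator = 2(1) = 2; a_1 = (2)/(5/2) = 4/5
  n = 2: D(2) = 2(2 + 3/2) = 7; numerator = 2(4/5) + 1(1) = 13/5; a_2 = (13/5)/(7) = 13/35
  n = 3: D(3) = 3(3 + 3/2) = 27/2; numerator = 2(13/35) + 1(4/5) = 54/35; a_3 = (54/35)/(27/2) = 4/35
  n = 4: D(4) = 4(4 + 3/2) = 22; numerator = 2(4/35) + 1(13/35) = 3/5; a_4 = (3/5)/(22) = 3/110

r = 2; a_0 = 1; a_1 = 4/5; a_2 = 13/35; a_3 = 4/35; a_4 = 3/110


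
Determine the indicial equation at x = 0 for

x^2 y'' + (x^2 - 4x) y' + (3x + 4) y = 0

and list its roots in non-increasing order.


Divide by x^2 to reach normal form y'' + P_1(x) y' + P_2(x) y = 0 with P_1(x) = 1 - 4/x and P_2(x) = 3/x + 4/x^2.
x = 0 is a singular point because the y'-coefficient 1 - 4/x has a pole at x = 0 and the y-coefficient 3/x + 4/x^2 has a pole at x = 0.
It is a regular singular point because x P_1(x) = p(x) = x - 4 and x^2 P_2(x) = q(x) = 3x + 4 are polynomials, hence analytic at x = 0.
p(0) = -4,  q(0) = 4.
Indicial equation: r(r-1) + p(0) r + q(0) = 0, i.e. r^2 + (p(0) - 1) r + q(0) = 0, i.e. r^2 - 5 r + 4 = 0.
Discriminant: (-5)^2 - 4(4) = 9, so r = (5 ± 3)/2.
Solving: r_1 = 4, r_2 = 1.

indicial: r^2 - 5 r + 4 = 0; roots r_1 = 4, r_2 = 1


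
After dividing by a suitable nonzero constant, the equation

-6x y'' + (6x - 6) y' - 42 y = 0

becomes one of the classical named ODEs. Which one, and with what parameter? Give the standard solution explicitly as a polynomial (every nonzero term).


All three coefficients share the factor -6; dividing through by -6 gives  x y'' + (1 - x) y' + 7 y = 0.
This matches the Laguerre equation x y'' + (1 - x) y' + n y = 0 with n = 7; the polynomial solution is L_7(x).
With y = sum_k a_k x^k, matching x^k gives (k+1)k a_{k+1} + (k+1) a_{k+1} - k a_k + n a_k = 0, i.e. (k+1)^2 a_{k+1} = (k - n) a_k = (k - 7) a_k. The right side vanishes at k = 7, so the series terminates at degree 7.
Standard normalization L_n(0) = 1 gives a_0 = 1. Work upward with a_{k+1} = (k - 7) a_k / (k+1)^2:
  a_1 = (0 - 7)(1) / 1^2 = -7/1 = -7
  a_2 = (1 - 7)(-7) / 2^2 = 42/4 = 21/2
  a_3 = (2 - 7)(21/2) / 3^2 = (-105/2)/9 = -35/6
  a_4 = (3 - 7)(-35/6) / 4^2 = (70/3)/16 = 35/24
  a_5 = (4 - 7)(35/24) / 5^2 = (-35/8)/25 = -7/40
  a_6 = (5 - 7)(-7/40) / 6^2 = (7/20)/36 = 7/720
  a_7 = (6 - 7)(7/720) / 7^2 = (-7/720)/49 = -1/5040
Hence L_7(x) = -x^7/5040 + 7 x^6/720 - 7 x^5/40 + 35 x^4/24 - 35 x^3/6 + 21 x^2/2 - 7 x + 1.

L_7(x); series = -x^7/5040 + 7 x^6/720 - 7 x^5/40 + 35 x^4/24 - 35 x^3/6 + 21 x^2/2 - 7 x + 1


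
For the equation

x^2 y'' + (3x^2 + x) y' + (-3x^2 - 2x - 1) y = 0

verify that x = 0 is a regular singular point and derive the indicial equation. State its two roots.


Divide by x^2 to reach normal form y'' + P_1(x) y' + P_2(x) y = 0 with P_1(x) = 3 + 1/x and P_2(x) = -3 - 2/x - 1/x^2.
x = 0 is a singular point because the y'-coefficient 3 + 1/x has a pole at x = 0 and the y-coefficient -3 - 2/x - 1/x^2 has a pole at x = 0.
It is a regular singular point because x P_1(x) = p(x) = 3x + 1 and x^2 P_2(x) = q(x) = -3x^2 - 2x - 1 are polynomials, hence analytic at x = 0.
p(0) = 1,  q(0) = -1.
Indicial equation: r(r-1) + p(0) r + q(0) = 0, i.e. r^2 + (p(0) - 1) r + q(0) = 0, i.e. r^2 - 1 = 0.
Discriminant: (0)^2 - 4(-1) = 4, so r = (0 ± 2)/2.
Solving: r_1 = 1, r_2 = -1.

indicial: r^2 - 1 = 0; roots r_1 = 1, r_2 = -1


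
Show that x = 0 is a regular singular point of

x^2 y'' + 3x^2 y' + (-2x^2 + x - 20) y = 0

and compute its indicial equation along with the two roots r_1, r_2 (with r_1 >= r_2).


Divide by x^2 to reach normal form y'' + P_1(x) y' + P_2(x) y = 0 with P_1(x) = 3 and P_2(x) = -2 + 1/x - 20/x^2.
x = 0 is a singular point because the y-coefficient -2 + 1/x - 20/x^2 has a pole at x = 0.
It is a regular singular point because x P_1(x) = p(x) = 3x and x^2 P_2(x) = q(x) = -2x^2 + x - 20 are polynomials, hence analytic at x = 0.
p(0) = 0,  q(0) = -20.
Indicial equation: r(r-1) + p(0) r + q(0) = 0, i.e. r^2 + (p(0) - 1) r + q(0) = 0, i.e. r^2 - 1 r - 20 = 0.
Discriminant: (-1)^2 - 4(-20) = 81, so r = (1 ± 9)/2.
Solving: r_1 = 5, r_2 = -4.

indicial: r^2 - 1 r - 20 = 0; roots r_1 = 5, r_2 = -4


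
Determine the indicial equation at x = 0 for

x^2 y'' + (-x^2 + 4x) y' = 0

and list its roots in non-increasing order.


Divide by x^2 to reach normal form y'' + P_1(x) y' + P_2(x) y = 0 with P_1(x) = -1 + 4/x and P_2(x) = 0.
x = 0 is a singular point because the y'-coefficient -1 + 4/x has a pole at x = 0.
It is a regular singular point because x P_1(x) = p(x) = 4 - x and x^2 P_2(x) = q(x) = 0 are polynomials, hence analytic at x = 0.
p(0) = 4,  q(0) = 0.
Indicial equation: r(r-1) + p(0) r + q(0) = 0, i.e. r^2 + (p(0) - 1) r + q(0) = 0, i.e. r^2 + 3 r = 0.
Discriminant: (3)^2 - 4(0) = 9, so r = (-3 ± 3)/2.
Solving: r_1 = 0, r_2 = -3.

indicial: r^2 + 3 r = 0; roots r_1 = 0, r_2 = -3


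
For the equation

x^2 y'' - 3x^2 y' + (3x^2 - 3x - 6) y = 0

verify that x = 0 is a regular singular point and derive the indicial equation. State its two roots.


Divide by x^2 to reach normal form y'' + P_1(x) y' + P_2(x) y = 0 with P_1(x) = -3 and P_2(x) = 3 - 3/x - 6/x^2.
x = 0 is a singular point because the y-coefficient 3 - 3/x - 6/x^2 has a pole at x = 0.
It is a regular singular point because x P_1(x) = p(x) = -3x and x^2 P_2(x) = q(x) = 3x^2 - 3x - 6 are polynomials, hence analytic at x = 0.
p(0) = 0,  q(0) = -6.
Indicial equation: r(r-1) + p(0) r + q(0) = 0, i.e. r^2 + (p(0) - 1) r + q(0) = 0, i.e. r^2 - 1 r - 6 = 0.
Discriminant: (-1)^2 - 4(-6) = 25, so r = (1 ± 5)/2.
Solving: r_1 = 3, r_2 = -2.

indicial: r^2 - 1 r - 6 = 0; roots r_1 = 3, r_2 = -2


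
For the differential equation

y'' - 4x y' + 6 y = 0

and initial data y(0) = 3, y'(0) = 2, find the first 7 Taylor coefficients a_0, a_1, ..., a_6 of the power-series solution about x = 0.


Ansatz: y(x) = sum_{n>=0} a_n x^n, so y'(x) = sum_{n>=1} n a_n x^(n-1) and y''(x) = sum_{n>=2} n(n-1) a_n x^(n-2).
Substitute into P(x) y'' + Q(x) y' + R(x) y = 0 with P(x) = 1, Q(x) = -4x, R(x) = 6, and match powers of x.
Initial conditions: a_0 = 3, a_1 = 2.
Setting the coefficient of each power of x to zero and solving order by order (substituting the coefficients already found):
  x^0: 2 a_2 + 6 a_0 = 0  ->  2 a_2 = -6 a_0 = -18  ->  a_2 = -9
  x^1: 6 a_3 + 2 a_1 = 0  ->  6 a_3 = -2 a_1 = -4  ->  a_3 = -2/3
  x^2: 12 a_4 - 2 a_2 = 0  ->  12 a_4 = 2 a_2 = -18  ->  a_4 = -3/2
  x^3: 20 a_5 - 6 a_3 = 0  ->  20 a_5 = 6 a_3 = -4  ->  a_5 = -1/5
  x^4: 30 a_6 - 10 a_4 = 0  ->  30 a_6 = 10 a_4 = -15  ->  a_6 = -1/2
Truncated series: y(x) = 3 + 2 x - 9 x^2 - (2/3) x^3 - (3/2) x^4 - (1/5) x^5 - (1/2) x^6 + O(x^7).

a_0 = 3; a_1 = 2; a_2 = -9; a_3 = -2/3; a_4 = -3/2; a_5 = -1/5; a_6 = -1/2


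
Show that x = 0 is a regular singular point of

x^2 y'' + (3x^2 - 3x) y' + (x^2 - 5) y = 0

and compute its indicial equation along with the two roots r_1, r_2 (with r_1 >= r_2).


Divide by x^2 to reach normal form y'' + P_1(x) y' + P_2(x) y = 0 with P_1(x) = 3 - 3/x and P_2(x) = 1 - 5/x^2.
x = 0 is a singular point because the y'-coefficient 3 - 3/x has a pole at x = 0 and the y-coefficient 1 - 5/x^2 has a pole at x = 0.
It is a regular singular point because x P_1(x) = p(x) = 3x - 3 and x^2 P_2(x) = q(x) = x^2 - 5 are polynomials, hence analytic at x = 0.
p(0) = -3,  q(0) = -5.
Indicial equation: r(r-1) + p(0) r + q(0) = 0, i.e. r^2 + (p(0) - 1) r + q(0) = 0, i.e. r^2 - 4 r - 5 = 0.
Discriminant: (-4)^2 - 4(-5) = 36, so r = (4 ± 6)/2.
Solving: r_1 = 5, r_2 = -1.

indicial: r^2 - 4 r - 5 = 0; roots r_1 = 5, r_2 = -1


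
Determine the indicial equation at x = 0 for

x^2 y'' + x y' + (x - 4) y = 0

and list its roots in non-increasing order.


Divide by x^2 to reach normal form y'' + P_1(x) y' + P_2(x) y = 0 with P_1(x) = 1/x and P_2(x) = 1/x - 4/x^2.
x = 0 is a singular point because the y'-coefficient 1/x has a pole at x = 0 and the y-coefficient 1/x - 4/x^2 has a pole at x = 0.
It is a regular singular point because x P_1(x) = p(x) = 1 and x^2 P_2(x) = q(x) = x - 4 are polynomials, hence analytic at x = 0.
p(0) = 1,  q(0) = -4.
Indicial equation: r(r-1) + p(0) r + q(0) = 0, i.e. r^2 + (p(0) - 1) r + q(0) = 0, i.e. r^2 - 4 = 0.
Discriminant: (0)^2 - 4(-4) = 16, so r = (0 ± 4)/2.
Solving: r_1 = 2, r_2 = -2.

indicial: r^2 - 4 = 0; roots r_1 = 2, r_2 = -2


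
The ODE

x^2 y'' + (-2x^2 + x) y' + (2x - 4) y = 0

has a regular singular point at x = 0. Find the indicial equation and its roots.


Divide by x^2 to reach normal form y'' + P_1(x) y' + P_2(x) y = 0 with P_1(x) = -2 + 1/x and P_2(x) = 2/x - 4/x^2.
x = 0 is a singular point because the y'-coefficient -2 + 1/x has a pole at x = 0 and the y-coefficient 2/x - 4/x^2 has a pole at x = 0.
It is a regular singular point because x P_1(x) = p(x) = 1 - 2x and x^2 P_2(x) = q(x) = 2x - 4 are polynomials, hence analytic at x = 0.
p(0) = 1,  q(0) = -4.
Indicial equation: r(r-1) + p(0) r + q(0) = 0, i.e. r^2 + (p(0) - 1) r + q(0) = 0, i.e. r^2 - 4 = 0.
Discriminant: (0)^2 - 4(-4) = 16, so r = (0 ± 4)/2.
Solving: r_1 = 2, r_2 = -2.

indicial: r^2 - 4 = 0; roots r_1 = 2, r_2 = -2


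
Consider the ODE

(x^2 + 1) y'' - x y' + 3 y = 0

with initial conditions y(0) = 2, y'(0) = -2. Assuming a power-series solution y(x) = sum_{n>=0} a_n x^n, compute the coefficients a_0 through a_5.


Ansatz: y(x) = sum_{n>=0} a_n x^n, so y'(x) = sum_{n>=1} n a_n x^(n-1) and y''(x) = sum_{n>=2} n(n-1) a_n x^(n-2).
Substitute into P(x) y'' + Q(x) y' + R(x) y = 0 with P(x) = x^2 + 1, Q(x) = -x, R(x) = 3, and match powers of x.
Initial conditions: a_0 = 2, a_1 = -2.
Setting the coefficient of each power of x to zero and solving order by order (substituting the coefficients already found):
  x^0: 2 a_2 + 3 a_0 = 0  ->  2 a_2 = -3 a_0 = -6  ->  a_2 = -3
  x^1: 6 a_3 + 2 a_1 = 0  ->  6 a_3 = -2 a_1 = 4  ->  a_3 = 2/3
  x^2: 12 a_4 + 3 a_2 = 0  ->  12 a_4 = -3 a_2 = 9  ->  a_4 = 3/4
  x^3: 20 a_5 + 6 a_3 = 0  ->  20 a_5 = -6 a_3 = -4  ->  a_5 = -1/5
Truncated series: y(x) = 2 - 2 x - 3 x^2 + (2/3) x^3 + (3/4) x^4 - (1/5) x^5 + O(x^6).

a_0 = 2; a_1 = -2; a_2 = -3; a_3 = 2/3; a_4 = 3/4; a_5 = -1/5


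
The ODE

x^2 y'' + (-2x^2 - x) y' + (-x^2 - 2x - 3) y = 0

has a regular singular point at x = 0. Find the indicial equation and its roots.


Divide by x^2 to reach normal form y'' + P_1(x) y' + P_2(x) y = 0 with P_1(x) = -2 - 1/x and P_2(x) = -1 - 2/x - 3/x^2.
x = 0 is a singular point because the y'-coefficient -2 - 1/x has a pole at x = 0 and the y-coefficient -1 - 2/x - 3/x^2 has a pole at x = 0.
It is a regular singular point because x P_1(x) = p(x) = -2x - 1 and x^2 P_2(x) = q(x) = -x^2 - 2x - 3 are polynomials, hence analytic at x = 0.
p(0) = -1,  q(0) = -3.
Indicial equation: r(r-1) + p(0) r + q(0) = 0, i.e. r^2 + (p(0) - 1) r + q(0) = 0, i.e. r^2 - 2 r - 3 = 0.
Discriminant: (-2)^2 - 4(-3) = 16, so r = (2 ± 4)/2.
Solving: r_1 = 3, r_2 = -1.

indicial: r^2 - 2 r - 3 = 0; roots r_1 = 3, r_2 = -1


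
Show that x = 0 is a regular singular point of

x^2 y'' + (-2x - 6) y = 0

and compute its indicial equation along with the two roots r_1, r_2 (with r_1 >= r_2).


Divide by x^2 to reach normal form y'' + P_1(x) y' + P_2(x) y = 0 with P_1(x) = 0 and P_2(x) = -2/x - 6/x^2.
x = 0 is a singular point because the y-coefficient -2/x - 6/x^2 has a pole at x = 0.
It is a regular singular point because x P_1(x) = p(x) = 0 and x^2 P_2(x) = q(x) = -2x - 6 are polynomials, hence analytic at x = 0.
p(0) = 0,  q(0) = -6.
Indicial equation: r(r-1) + p(0) r + q(0) = 0, i.e. r^2 + (p(0) - 1) r + q(0) = 0, i.e. r^2 - 1 r - 6 = 0.
Discriminant: (-1)^2 - 4(-6) = 25, so r = (1 ± 5)/2.
Solving: r_1 = 3, r_2 = -2.

indicial: r^2 - 1 r - 6 = 0; roots r_1 = 3, r_2 = -2


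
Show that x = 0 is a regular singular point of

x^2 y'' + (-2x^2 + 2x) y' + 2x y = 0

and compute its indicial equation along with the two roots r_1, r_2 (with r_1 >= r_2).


Divide by x^2 to reach normal form y'' + P_1(x) y' + P_2(x) y = 0 with P_1(x) = -2 + 2/x and P_2(x) = 2/x.
x = 0 is a singular point because the y'-coefficient -2 + 2/x has a pole at x = 0 and the y-coefficient 2/x has a pole at x = 0.
It is a regular singular point because x P_1(x) = p(x) = 2 - 2x and x^2 P_2(x) = q(x) = 2x are polynomials, hence analytic at x = 0.
p(0) = 2,  q(0) = 0.
Indicial equation: r(r-1) + p(0) r + q(0) = 0, i.e. r^2 + (p(0) - 1) r + q(0) = 0, i.e. r^2 + 1 r = 0.
Discriminant: (1)^2 - 4(0) = 1, so r = (-1 ± 1)/2.
Solving: r_1 = 0, r_2 = -1.

indicial: r^2 + 1 r = 0; roots r_1 = 0, r_2 = -1


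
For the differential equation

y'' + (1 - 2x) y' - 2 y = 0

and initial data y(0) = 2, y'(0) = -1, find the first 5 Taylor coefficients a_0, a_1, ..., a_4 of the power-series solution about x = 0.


Ansatz: y(x) = sum_{n>=0} a_n x^n, so y'(x) = sum_{n>=1} n a_n x^(n-1) and y''(x) = sum_{n>=2} n(n-1) a_n x^(n-2).
Substitute into P(x) y'' + Q(x) y' + R(x) y = 0 with P(x) = 1, Q(x) = 1 - 2x, R(x) = -2, and match powers of x.
Initial conditions: a_0 = 2, a_1 = -1.
Setting the coefficient of each power of x to zero and solving order by order (substituting the coefficients already found):
  x^0: 2 a_2 + a_1 - 2 a_0 = 0  ->  2 a_2 = -a_1 + 2 a_0 = 5  ->  a_2 = 5/2
  x^1: 6 a_3 + 2 a_2 - 4 a_1 = 0  ->  6 a_3 = -2 a_2 + 4 a_1 = -9  ->  a_3 = -3/2
  x^2: 12 a_4 + 3 a_3 - 6 a_2 = 0  ->  12 a_4 = -3 a_3 + 6 a_2 = 39/2  ->  a_4 = 13/8
Truncated series: y(x) = 2 - x + (5/2) x^2 - (3/2) x^3 + (13/8) x^4 + O(x^5).

a_0 = 2; a_1 = -1; a_2 = 5/2; a_3 = -3/2; a_4 = 13/8
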